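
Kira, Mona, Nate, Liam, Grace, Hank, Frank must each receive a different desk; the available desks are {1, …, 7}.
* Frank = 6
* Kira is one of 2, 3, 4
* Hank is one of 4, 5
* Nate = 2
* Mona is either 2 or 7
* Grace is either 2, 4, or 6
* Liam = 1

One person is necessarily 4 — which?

Grace

Nate's domain is down to {2}, so Nate = 2. So Kira, Mona, Grace can't be 2.
Liam has just one choice, so Liam = 1.
Frank's domain is down to {6}, so Frank = 6. Eliminate 6 elsewhere: Grace.
So 4 goes to Grace.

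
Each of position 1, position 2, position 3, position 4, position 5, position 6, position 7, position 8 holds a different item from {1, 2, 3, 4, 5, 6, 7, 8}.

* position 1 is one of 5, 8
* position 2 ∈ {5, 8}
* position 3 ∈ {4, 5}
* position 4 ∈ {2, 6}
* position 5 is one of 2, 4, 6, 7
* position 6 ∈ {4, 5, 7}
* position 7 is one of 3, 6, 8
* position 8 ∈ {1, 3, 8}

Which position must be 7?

position 6

The 8 variables draw from only 8 values {1, 2, 3, 4, 5, 6, 7, 8}, so each is used; only position 8 can be 1, hence position 8 = 1.
The 7 still-open variables draw from only 7 values {2, 3, 4, 5, 6, 7, 8}, so each is used; only position 7 can be 3, hence position 7 = 3.
The 2 variables position 1 and position 2 are confined to {5, 8}, which locks those values in; drop them from position 3, position 6.
That leaves position 3 = 4. Remove 4 from position 5, position 6.
So 7 goes to position 6.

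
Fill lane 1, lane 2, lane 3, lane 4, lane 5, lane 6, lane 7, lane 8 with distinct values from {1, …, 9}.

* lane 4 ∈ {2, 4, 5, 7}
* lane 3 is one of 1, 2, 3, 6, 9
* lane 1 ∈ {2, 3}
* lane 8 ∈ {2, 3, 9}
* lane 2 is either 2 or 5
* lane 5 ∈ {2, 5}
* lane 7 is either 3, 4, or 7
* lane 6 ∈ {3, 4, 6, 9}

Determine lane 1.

3

The 8 variables draw from only 8 values {1, 2, 3, 4, 5, 6, 7, 9}, so each is used; only lane 3 can be 1, hence lane 3 = 1.
The 7 still-open variables together cover exactly {2, 3, 4, 5, 6, 7, 9} — 7 values for 7 variables — and 6 appears only in lane 6's list, so lane 6 = 6.
The 6 still-open variables draw from only 6 values {2, 3, 4, 5, 7, 9}, so each is used; only lane 8 can be 9, hence lane 8 = 9.
lane 2 and lane 5 share exactly the 2 values {2, 5}; by pigeonhole those values go to them, so strike 2, 5 from lane 1, lane 4.
So lane 1 = 3.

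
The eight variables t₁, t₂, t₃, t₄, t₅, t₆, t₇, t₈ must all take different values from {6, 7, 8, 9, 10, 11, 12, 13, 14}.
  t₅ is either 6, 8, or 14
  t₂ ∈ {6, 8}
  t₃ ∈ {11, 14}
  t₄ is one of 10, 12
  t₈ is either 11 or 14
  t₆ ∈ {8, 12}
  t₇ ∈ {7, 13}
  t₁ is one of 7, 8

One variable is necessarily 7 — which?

The 8 variables together cover exactly {6, 7, 8, 10, 11, 12, 13, 14} — 8 values for 8 variables — and 10 appears only in t₄'s list, so t₄ = 10.
The 7 still-open variables together cover exactly {6, 7, 8, 11, 12, 13, 14} — 7 values for 7 variables — and 12 appears only in t₆'s list, so t₆ = 12.
The 6 still-open variables draw from only 6 values {6, 7, 8, 11, 13, 14}, so each is used; only t₇ can be 13, hence t₇ = 13.
The 5 still-open variables together cover exactly {6, 7, 8, 11, 14} — 5 values for 5 variables — and 7 appears only in t₁'s list, so t₁ = 7.

t₁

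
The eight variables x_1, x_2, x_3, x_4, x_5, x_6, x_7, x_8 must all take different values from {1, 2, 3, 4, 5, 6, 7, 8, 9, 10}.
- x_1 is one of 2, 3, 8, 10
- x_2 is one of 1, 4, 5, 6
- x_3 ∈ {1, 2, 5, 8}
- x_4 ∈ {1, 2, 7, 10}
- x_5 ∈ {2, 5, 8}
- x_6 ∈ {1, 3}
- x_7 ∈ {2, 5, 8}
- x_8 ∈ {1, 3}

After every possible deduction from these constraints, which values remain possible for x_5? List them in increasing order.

2, 5, 8

The 2 variables x_6 and x_8 are confined to {1, 3}, which locks those values in; drop them from x_1, x_2, x_3, x_4.
The 3 variables x_3, x_5, x_7 are confined to {2, 5, 8}, which locks those values in; drop them from x_1, x_2, x_4.
x_1's domain is down to {10}, so x_1 = 10. Eliminate 10 elsewhere: x_4.
That leaves x_4 = 7.
No further eliminations apply; x_5 can still be any of 2, 5, 8.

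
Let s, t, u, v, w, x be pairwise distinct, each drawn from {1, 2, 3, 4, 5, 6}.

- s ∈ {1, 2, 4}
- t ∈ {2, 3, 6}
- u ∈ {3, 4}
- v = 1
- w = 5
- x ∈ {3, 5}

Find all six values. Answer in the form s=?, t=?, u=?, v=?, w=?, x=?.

v must be 1 (only option left). Remove 1 from s.
w has just one choice, so w = 5. Remove 5 from x.
x's domain is down to {3}, so x = 3. Remove 3 from t, u.
That leaves u = 4. Strike 4 from s.
s must be 2 (only option left). So t can't be 2.
t must be 6 (only option left).

s=2, t=6, u=4, v=1, w=5, x=3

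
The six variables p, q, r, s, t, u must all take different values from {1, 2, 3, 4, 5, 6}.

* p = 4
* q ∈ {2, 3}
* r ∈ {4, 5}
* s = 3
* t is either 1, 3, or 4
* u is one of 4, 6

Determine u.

p must be 4 (only option left). Strike 4 from r, t, u.
So u = 6.

6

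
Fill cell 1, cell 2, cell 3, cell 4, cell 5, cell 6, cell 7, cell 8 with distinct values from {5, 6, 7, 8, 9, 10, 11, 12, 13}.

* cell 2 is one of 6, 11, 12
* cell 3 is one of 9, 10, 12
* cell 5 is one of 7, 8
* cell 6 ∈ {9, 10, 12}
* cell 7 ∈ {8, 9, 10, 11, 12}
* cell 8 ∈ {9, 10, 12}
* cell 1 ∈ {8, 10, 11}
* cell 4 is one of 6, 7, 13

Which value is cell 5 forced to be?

The 8 variables together cover exactly {6, 7, 8, 9, 10, 11, 12, 13} — 8 values for 8 variables — and 13 appears only in cell 4's list, so cell 4 = 13.
The 7 still-open variables together cover exactly {6, 7, 8, 9, 10, 11, 12} — 7 values for 7 variables — and 6 appears only in cell 2's list, so cell 2 = 6.
The 6 still-open variables draw from only 6 values {7, 8, 9, 10, 11, 12}, so each is used; only cell 5 can be 7, hence cell 5 = 7.

7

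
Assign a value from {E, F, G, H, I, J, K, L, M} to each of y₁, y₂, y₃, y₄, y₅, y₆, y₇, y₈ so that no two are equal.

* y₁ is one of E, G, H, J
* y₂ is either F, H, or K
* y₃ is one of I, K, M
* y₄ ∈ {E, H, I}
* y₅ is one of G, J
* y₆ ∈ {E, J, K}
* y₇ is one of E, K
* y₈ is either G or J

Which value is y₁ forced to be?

H

The 8 variables together cover exactly {E, F, G, H, I, J, K, M} — 8 values for 8 variables — and F appears only in y₂'s list, so y₂ = F.
The 7 still-open variables draw from only 7 values {E, G, H, I, J, K, M}, so each is used; only y₃ can be M, hence y₃ = M.
The 6 still-open variables together cover exactly {E, G, H, I, J, K} — 6 values for 6 variables — and I appears only in y₄'s list, so y₄ = I.
The 5 still-open variables together cover exactly {E, G, H, J, K} — 5 values for 5 variables — and H appears only in y₁'s list, so y₁ = H.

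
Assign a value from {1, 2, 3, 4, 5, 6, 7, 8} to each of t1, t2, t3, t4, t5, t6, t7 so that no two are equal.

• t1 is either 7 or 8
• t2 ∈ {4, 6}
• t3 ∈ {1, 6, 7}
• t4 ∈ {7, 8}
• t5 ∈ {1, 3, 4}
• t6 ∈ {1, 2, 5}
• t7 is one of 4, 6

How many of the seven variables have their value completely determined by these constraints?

t1 and t4 share exactly the 2 values {7, 8}; by pigeonhole those values go to them, so strike 7, 8 from t3.
t2 and t7 between them cover only {4, 6} — a naked pair. Remove those values from t3, t5.
t3 must be 1 (only option left). Eliminate 1 elsewhere: t5, t6.
t5's domain is down to {3}, so t5 = 3.
Determined: t3=1, t5=3. The other variables each still have more than one consistent value. That makes 2.

2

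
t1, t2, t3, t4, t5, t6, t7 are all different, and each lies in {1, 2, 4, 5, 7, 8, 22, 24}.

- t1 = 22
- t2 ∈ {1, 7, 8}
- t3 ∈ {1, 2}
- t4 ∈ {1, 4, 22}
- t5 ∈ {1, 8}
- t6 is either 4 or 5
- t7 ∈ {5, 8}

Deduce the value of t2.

t1's domain is down to {22}, so t1 = 22. So t4 can't be 22.
The 6 still-open variables draw from only 6 values {1, 2, 4, 5, 7, 8}, so each is used; only t3 can be 2, hence t3 = 2.
The 5 still-open variables draw from only 5 values {1, 4, 5, 7, 8}, so each is used; only t2 can be 7, hence t2 = 7.

7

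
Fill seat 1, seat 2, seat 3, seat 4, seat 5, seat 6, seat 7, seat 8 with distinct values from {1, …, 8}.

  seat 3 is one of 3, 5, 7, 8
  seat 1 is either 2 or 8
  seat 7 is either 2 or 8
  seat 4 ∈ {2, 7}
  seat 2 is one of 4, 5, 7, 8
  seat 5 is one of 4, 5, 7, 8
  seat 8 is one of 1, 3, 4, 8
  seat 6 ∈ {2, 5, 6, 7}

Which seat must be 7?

seat 4

The 8 variables draw from only 8 values {1, 2, 3, 4, 5, 6, 7, 8}, so each is used; only seat 8 can be 1, hence seat 8 = 1.
The 7 still-open variables together cover exactly {2, 3, 4, 5, 6, 7, 8} — 7 values for 7 variables — and 3 appears only in seat 3's list, so seat 3 = 3.
Among the 6 still-open variables, 6 fits only seat 6 (and all 6 values in {2, 4, 5, 6, 7, 8} must be used), so seat 6 = 6.
seat 1 and seat 7 share exactly the 2 values {2, 8}; by pigeonhole those values go to them, so strike 2, 8 from seat 2, seat 4, seat 5.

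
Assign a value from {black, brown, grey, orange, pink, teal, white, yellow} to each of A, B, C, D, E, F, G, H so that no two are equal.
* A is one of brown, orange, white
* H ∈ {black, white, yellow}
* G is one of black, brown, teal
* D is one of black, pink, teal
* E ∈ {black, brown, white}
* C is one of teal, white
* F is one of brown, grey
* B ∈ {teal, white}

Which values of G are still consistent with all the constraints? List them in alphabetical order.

The 8 variables draw from only 8 values {black, brown, grey, orange, pink, teal, white, yellow}, so each is used; only F can be grey, hence F = grey.
The 7 still-open variables draw from only 7 values {black, brown, orange, pink, teal, white, yellow}, so each is used; only A can be orange, hence A = orange.
The 6 still-open variables draw from only 6 values {black, brown, pink, teal, white, yellow}, so each is used; only D can be pink, hence D = pink.
Among the 5 still-open variables, yellow fits only H (and all 5 values in {black, brown, teal, white, yellow} must be used), so H = yellow.
B and C share exactly the 2 values {teal, white}; by pigeonhole those values go to them, so strike teal, white from E, G.
No further eliminations apply; G can still be any of black, brown.

black, brown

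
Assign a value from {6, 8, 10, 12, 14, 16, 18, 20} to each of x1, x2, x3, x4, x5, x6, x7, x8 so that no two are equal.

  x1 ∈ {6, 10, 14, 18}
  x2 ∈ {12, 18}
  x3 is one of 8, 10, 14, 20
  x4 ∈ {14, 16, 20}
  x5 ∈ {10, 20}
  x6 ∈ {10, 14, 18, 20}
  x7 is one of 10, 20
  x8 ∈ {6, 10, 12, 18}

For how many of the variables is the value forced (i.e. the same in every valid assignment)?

The 8 variables together cover exactly {6, 8, 10, 12, 14, 16, 18, 20} — 8 values for 8 variables — and 8 appears only in x3's list, so x3 = 8.
The 7 still-open variables together cover exactly {6, 10, 12, 14, 16, 18, 20} — 7 values for 7 variables — and 16 appears only in x4's list, so x4 = 16.
x5 and x7 between them cover only {10, 20} — a naked pair. Remove those values from x1, x6, x8.
Determined: x3=8, x4=16. The other variables each still have more than one consistent value. That makes 2.

2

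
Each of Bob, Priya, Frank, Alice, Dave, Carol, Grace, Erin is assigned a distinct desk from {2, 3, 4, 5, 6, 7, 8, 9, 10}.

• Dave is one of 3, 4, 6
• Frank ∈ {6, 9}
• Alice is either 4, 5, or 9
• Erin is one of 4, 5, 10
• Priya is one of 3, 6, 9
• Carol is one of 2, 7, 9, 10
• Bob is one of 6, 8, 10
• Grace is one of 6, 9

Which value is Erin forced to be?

The 2 variables Frank and Grace are confined to {6, 9}, which locks those values in; drop them from Bob, Priya, Alice, Dave, Carol.
Priya's domain is down to {3}, so Priya = 3. Remove 3 from Dave.
Dave must be 4 (only option left). So Alice, Erin can't be 4.
That leaves Alice = 5. Strike 5 from Erin.
So Erin = 10.

10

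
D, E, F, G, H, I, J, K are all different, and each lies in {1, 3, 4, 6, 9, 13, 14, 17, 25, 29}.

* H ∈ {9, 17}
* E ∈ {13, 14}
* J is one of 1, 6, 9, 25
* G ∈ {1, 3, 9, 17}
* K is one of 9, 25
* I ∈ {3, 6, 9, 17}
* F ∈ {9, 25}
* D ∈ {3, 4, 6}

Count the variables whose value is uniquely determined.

F and K share exactly the 2 values {9, 25}; by pigeonhole those values go to them, so strike 9, 25 from G, H, I, J.
That leaves H = 17. Strike 17 from G, I.
The 3 variables G, I, J are confined to {1, 3, 6}, which locks those values in; drop them from D.
D must be 4 (only option left).
Determined: D=4, H=17. The other variables each still have more than one consistent value. That makes 2.

2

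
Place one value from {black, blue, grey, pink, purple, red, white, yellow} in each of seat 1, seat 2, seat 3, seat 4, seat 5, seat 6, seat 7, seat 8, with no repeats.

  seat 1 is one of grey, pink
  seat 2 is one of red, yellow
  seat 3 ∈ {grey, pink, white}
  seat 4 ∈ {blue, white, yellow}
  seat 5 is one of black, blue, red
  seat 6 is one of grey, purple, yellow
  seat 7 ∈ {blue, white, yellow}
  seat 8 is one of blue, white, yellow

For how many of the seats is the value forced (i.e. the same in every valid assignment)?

The 8 variables together cover exactly {black, blue, grey, pink, purple, red, white, yellow} — 8 values for 8 variables — and black appears only in seat 5's list, so seat 5 = black.
The 7 still-open variables together cover exactly {blue, grey, pink, purple, red, white, yellow} — 7 values for 7 variables — and purple appears only in seat 6's list, so seat 6 = purple.
Among the 6 still-open variables, red fits only seat 2 (and all 6 values in {blue, grey, pink, red, white, yellow} must be used), so seat 2 = red.
seat 4, seat 7, seat 8 between them cover only {blue, white, yellow} — a naked triple. Remove those values from seat 3.
Determined: seat 2=red, seat 5=black, seat 6=purple. The other seats each still have more than one consistent value. That makes 3.

3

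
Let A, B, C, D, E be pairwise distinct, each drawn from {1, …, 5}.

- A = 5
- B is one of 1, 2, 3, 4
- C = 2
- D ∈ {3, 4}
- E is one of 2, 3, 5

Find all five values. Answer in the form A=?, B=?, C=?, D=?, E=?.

A=5, B=1, C=2, D=4, E=3

A's domain is down to {5}, so A = 5. So E can't be 5.
C has just one choice, so C = 2. Remove 2 from B, E.
E must be 3 (only option left). Eliminate 3 elsewhere: B, D.
D must be 4 (only option left). Eliminate 4 elsewhere: B.
That leaves B = 1.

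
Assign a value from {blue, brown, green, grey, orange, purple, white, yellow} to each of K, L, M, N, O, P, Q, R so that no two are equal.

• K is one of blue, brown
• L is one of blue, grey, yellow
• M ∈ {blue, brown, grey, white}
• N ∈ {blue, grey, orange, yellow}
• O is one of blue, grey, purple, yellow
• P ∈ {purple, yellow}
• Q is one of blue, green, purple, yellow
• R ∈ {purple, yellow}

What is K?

brown

Among the 8 variables, green fits only Q (and all 8 values in {blue, brown, green, grey, orange, purple, white, yellow} must be used), so Q = green.
The 7 still-open variables together cover exactly {blue, brown, grey, orange, purple, white, yellow} — 7 values for 7 variables — and orange appears only in N's list, so N = orange.
The 6 still-open variables together cover exactly {blue, brown, grey, purple, white, yellow} — 6 values for 6 variables — and white appears only in M's list, so M = white.
The 5 still-open variables together cover exactly {blue, brown, grey, purple, yellow} — 5 values for 5 variables — and brown appears only in K's list, so K = brown.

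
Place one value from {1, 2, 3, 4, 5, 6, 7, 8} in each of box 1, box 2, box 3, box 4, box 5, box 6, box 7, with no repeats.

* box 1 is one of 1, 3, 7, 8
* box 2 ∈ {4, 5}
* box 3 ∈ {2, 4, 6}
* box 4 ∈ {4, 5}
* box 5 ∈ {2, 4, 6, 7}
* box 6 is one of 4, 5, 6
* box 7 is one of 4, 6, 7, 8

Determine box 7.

The 2 variables box 2 and box 4 are confined to {4, 5}, which locks those values in; drop them from box 3, box 5, box 6, box 7.
box 6 has just one choice, so box 6 = 6. So box 3, box 5, box 7 can't be 6.
box 3's domain is down to {2}, so box 3 = 2. Eliminate 2 elsewhere: box 5.
box 5 has just one choice, so box 5 = 7. So box 1, box 7 can't be 7.
So box 7 = 8.

8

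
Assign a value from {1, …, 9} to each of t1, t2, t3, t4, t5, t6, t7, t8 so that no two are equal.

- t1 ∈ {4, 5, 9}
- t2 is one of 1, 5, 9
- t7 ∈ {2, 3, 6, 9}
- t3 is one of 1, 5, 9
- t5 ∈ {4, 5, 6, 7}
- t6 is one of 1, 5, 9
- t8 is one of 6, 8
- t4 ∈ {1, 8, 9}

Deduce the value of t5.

t2, t3, t6 between them cover only {1, 5, 9} — a naked triple. Remove those values from t1, t4, t5, t7.
t1's domain is down to {4}, so t1 = 4. Remove 4 from t5.
t4 has just one choice, so t4 = 8. Remove 8 from t8.
t8 has just one choice, so t8 = 6. Strike 6 from t5, t7.
So t5 = 7.

7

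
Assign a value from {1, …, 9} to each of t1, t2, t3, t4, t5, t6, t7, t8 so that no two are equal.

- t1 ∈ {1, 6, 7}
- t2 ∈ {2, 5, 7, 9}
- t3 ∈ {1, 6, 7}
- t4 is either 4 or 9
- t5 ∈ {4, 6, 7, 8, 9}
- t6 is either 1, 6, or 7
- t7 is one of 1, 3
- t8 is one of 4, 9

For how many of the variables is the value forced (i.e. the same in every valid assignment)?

2

t4 and t8 between them cover only {4, 9} — a naked pair. Remove those values from t2, t5.
t1, t3, t6 between them cover only {1, 6, 7} — a naked triple. Remove those values from t2, t5, t7.
t5 has just one choice, so t5 = 8.
That leaves t7 = 3.
Determined: t5=8, t7=3. The other variables each still have more than one consistent value. That makes 2.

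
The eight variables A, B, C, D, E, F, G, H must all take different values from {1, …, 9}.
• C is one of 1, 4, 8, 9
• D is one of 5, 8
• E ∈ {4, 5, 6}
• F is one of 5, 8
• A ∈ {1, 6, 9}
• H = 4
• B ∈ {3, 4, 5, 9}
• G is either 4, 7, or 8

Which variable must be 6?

E

H's domain is down to {4}, so H = 4. Remove 4 from B, C, E, G.
Among the 7 still-open variables, 3 fits only B (and all 7 values in {1, 3, 5, 6, 7, 8, 9} must be used), so B = 3.
The 6 still-open variables together cover exactly {1, 5, 6, 7, 8, 9} — 6 values for 6 variables — and 7 appears only in G's list, so G = 7.
D and F share exactly the 2 values {5, 8}; by pigeonhole those values go to them, so strike 5, 8 from C, E.
So 6 goes to E.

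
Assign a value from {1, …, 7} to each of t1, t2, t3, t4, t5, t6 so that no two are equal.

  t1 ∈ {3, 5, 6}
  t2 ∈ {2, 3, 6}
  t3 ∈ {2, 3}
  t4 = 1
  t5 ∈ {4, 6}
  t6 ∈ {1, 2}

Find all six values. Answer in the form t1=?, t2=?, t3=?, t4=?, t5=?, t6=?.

t1=5, t2=6, t3=3, t4=1, t5=4, t6=2

t4 has just one choice, so t4 = 1. So t6 can't be 1.
t6 must be 2 (only option left). Eliminate 2 elsewhere: t2, t3.
t3 has just one choice, so t3 = 3. Strike 3 from t1, t2.
That leaves t2 = 6. Strike 6 from t1, t5.
t5 has just one choice, so t5 = 4.
That leaves t1 = 5.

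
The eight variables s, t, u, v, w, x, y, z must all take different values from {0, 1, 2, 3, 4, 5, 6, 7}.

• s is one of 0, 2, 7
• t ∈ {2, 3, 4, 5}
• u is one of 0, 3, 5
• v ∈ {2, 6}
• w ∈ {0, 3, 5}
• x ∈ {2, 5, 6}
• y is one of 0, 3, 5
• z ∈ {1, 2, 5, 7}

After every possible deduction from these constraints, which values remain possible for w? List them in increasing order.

0, 3, 5

The 8 variables together cover exactly {0, 1, 2, 3, 4, 5, 6, 7} — 8 values for 8 variables — and 1 appears only in z's list, so z = 1.
The 7 still-open variables together cover exactly {0, 2, 3, 4, 5, 6, 7} — 7 values for 7 variables — and 4 appears only in t's list, so t = 4.
The 6 still-open variables draw from only 6 values {0, 2, 3, 5, 6, 7}, so each is used; only s can be 7, hence s = 7.
u, w, y between them cover only {0, 3, 5} — a naked triple. Remove those values from x.
No further eliminations apply; w can still be any of 0, 3, 5.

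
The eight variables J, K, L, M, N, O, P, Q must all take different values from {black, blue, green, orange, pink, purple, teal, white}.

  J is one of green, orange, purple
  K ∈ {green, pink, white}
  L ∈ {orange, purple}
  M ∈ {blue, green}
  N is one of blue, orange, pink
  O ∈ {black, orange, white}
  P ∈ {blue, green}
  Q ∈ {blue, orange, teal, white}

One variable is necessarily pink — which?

The 8 variables together cover exactly {black, blue, green, orange, pink, purple, teal, white} — 8 values for 8 variables — and black appears only in O's list, so O = black.
The 7 still-open variables together cover exactly {blue, green, orange, pink, purple, teal, white} — 7 values for 7 variables — and teal appears only in Q's list, so Q = teal.
Among the 6 still-open variables, white fits only K (and all 6 values in {blue, green, orange, pink, purple, white} must be used), so K = white.
Among the 5 still-open variables, pink fits only N (and all 5 values in {blue, green, orange, pink, purple} must be used), so N = pink.

N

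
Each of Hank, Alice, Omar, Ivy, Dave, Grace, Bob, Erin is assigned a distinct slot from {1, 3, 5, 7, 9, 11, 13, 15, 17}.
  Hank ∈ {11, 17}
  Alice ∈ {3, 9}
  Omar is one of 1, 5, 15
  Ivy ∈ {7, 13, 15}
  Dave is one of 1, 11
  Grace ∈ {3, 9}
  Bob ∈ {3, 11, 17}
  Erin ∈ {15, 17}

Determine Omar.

Alice and Grace between them cover only {3, 9} — a naked pair. Remove those values from Bob.
Hank and Bob share exactly the 2 values {11, 17}; by pigeonhole those values go to them, so strike 11, 17 from Dave, Erin.
Dave must be 1 (only option left). So Omar can't be 1.
That leaves Erin = 15. Eliminate 15 elsewhere: Omar, Ivy.
So Omar = 5.

5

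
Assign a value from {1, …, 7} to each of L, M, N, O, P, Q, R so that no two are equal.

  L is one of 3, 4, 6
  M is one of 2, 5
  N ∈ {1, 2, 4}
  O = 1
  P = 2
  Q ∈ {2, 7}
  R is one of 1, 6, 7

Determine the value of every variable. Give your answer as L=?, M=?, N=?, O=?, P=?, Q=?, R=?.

L=3, M=5, N=4, O=1, P=2, Q=7, R=6

O must be 1 (only option left). So N, R can't be 1.
That leaves P = 2. Eliminate 2 elsewhere: M, N, Q.
Q's domain is down to {7}, so Q = 7. Strike 7 from R.
R must be 6 (only option left). So L can't be 6.
M's domain is down to {5}, so M = 5.
N must be 4 (only option left). Strike 4 from L.
L must be 3 (only option left).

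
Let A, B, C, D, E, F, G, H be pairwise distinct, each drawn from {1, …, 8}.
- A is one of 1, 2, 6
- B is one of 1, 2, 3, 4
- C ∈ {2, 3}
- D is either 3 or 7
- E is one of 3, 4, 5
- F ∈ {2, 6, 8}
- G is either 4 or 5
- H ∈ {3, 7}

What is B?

1

Among the 8 variables, 8 fits only F (and all 8 values in {1, 2, 3, 4, 5, 6, 7, 8} must be used), so F = 8.
The 7 still-open variables together cover exactly {1, 2, 3, 4, 5, 6, 7} — 7 values for 7 variables — and 6 appears only in A's list, so A = 6.
Among the 6 still-open variables, 1 fits only B (and all 6 values in {1, 2, 3, 4, 5, 7} must be used), so B = 1.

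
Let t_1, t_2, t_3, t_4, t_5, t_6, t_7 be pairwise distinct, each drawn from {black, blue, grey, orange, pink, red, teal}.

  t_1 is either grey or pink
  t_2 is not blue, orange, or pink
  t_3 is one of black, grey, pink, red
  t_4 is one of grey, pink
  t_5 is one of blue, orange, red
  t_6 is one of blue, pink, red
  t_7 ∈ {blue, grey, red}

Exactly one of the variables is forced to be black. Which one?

t_3

The 7 variables together cover exactly {black, blue, grey, orange, pink, red, teal} — 7 values for 7 variables — and orange appears only in t_5's list, so t_5 = orange.
The 6 still-open variables together cover exactly {black, blue, grey, pink, red, teal} — 6 values for 6 variables — and teal appears only in t_2's list, so t_2 = teal.
The 5 still-open variables draw from only 5 values {black, blue, grey, pink, red}, so each is used; only t_3 can be black, hence t_3 = black.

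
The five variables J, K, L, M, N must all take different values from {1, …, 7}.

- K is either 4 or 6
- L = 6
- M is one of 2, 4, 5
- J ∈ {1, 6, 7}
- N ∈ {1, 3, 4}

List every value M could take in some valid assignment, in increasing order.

L's domain is down to {6}, so L = 6. Strike 6 from J, K.
K has just one choice, so K = 4. Eliminate 4 elsewhere: M, N.
No further eliminations apply; M can still be any of 2, 5.

2, 5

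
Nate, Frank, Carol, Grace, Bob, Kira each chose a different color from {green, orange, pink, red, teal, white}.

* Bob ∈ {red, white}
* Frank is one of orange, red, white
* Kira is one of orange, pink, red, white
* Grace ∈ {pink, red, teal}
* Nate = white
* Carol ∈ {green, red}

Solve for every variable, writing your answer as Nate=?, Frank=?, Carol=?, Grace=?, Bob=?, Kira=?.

Nate has just one choice, so Nate = white. Strike white from Frank, Bob, Kira.
Bob's domain is down to {red}, so Bob = red. Strike red from Frank, Carol, Grace, Kira.
Frank has just one choice, so Frank = orange. Remove orange from Kira.
That leaves Carol = green.
Kira must be pink (only option left). Remove pink from Grace.
Grace must be teal (only option left).

Nate=white, Frank=orange, Carol=green, Grace=teal, Bob=red, Kira=pink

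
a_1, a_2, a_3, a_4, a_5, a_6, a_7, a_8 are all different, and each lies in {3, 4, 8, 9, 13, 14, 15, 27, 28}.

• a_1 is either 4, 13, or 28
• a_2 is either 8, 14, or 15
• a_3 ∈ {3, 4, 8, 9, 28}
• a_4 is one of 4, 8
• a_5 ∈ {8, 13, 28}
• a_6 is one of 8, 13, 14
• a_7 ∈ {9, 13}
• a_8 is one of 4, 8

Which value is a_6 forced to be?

Among the 8 variables, 3 fits only a_3 (and all 8 values in {3, 4, 8, 9, 13, 14, 15, 28} must be used), so a_3 = 3.
The 7 still-open variables draw from only 7 values {4, 8, 9, 13, 14, 15, 28}, so each is used; only a_7 can be 9, hence a_7 = 9.
Among the 6 still-open variables, 15 fits only a_2 (and all 6 values in {4, 8, 13, 14, 15, 28} must be used), so a_2 = 15.
Among the 5 still-open variables, 14 fits only a_6 (and all 5 values in {4, 8, 13, 14, 28} must be used), so a_6 = 14.

14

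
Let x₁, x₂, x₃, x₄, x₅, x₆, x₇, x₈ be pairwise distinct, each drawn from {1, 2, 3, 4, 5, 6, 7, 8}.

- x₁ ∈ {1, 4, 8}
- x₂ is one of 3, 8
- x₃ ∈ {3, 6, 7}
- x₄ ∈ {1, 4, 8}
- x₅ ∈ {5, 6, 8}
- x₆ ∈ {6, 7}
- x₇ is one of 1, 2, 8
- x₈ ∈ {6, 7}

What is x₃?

3

Among the 8 variables, 2 fits only x₇ (and all 8 values in {1, 2, 3, 4, 5, 6, 7, 8} must be used), so x₇ = 2.
The 7 still-open variables together cover exactly {1, 3, 4, 5, 6, 7, 8} — 7 values for 7 variables — and 5 appears only in x₅'s list, so x₅ = 5.
x₆ and x₈ between them cover only {6, 7} — a naked pair. Remove those values from x₃.
So x₃ = 3.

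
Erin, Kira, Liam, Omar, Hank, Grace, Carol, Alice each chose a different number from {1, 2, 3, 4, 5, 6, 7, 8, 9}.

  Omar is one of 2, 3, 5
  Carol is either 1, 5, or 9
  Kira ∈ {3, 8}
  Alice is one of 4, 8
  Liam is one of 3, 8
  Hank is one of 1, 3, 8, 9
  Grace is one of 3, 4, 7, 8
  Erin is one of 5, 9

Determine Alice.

4

The 8 variables draw from only 8 values {1, 2, 3, 4, 5, 7, 8, 9}, so each is used; only Omar can be 2, hence Omar = 2.
The 7 still-open variables together cover exactly {1, 3, 4, 5, 7, 8, 9} — 7 values for 7 variables — and 7 appears only in Grace's list, so Grace = 7.
The 6 still-open variables together cover exactly {1, 3, 4, 5, 8, 9} — 6 values for 6 variables — and 4 appears only in Alice's list, so Alice = 4.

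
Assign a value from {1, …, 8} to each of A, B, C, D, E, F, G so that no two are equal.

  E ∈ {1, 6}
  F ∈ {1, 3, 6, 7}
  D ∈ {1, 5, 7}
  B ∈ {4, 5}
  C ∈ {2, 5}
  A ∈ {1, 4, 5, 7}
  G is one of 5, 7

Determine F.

3

The 7 variables draw from only 7 values {1, 2, 3, 4, 5, 6, 7}, so each is used; only C can be 2, hence C = 2.
The 6 still-open variables draw from only 6 values {1, 3, 4, 5, 6, 7}, so each is used; only F can be 3, hence F = 3.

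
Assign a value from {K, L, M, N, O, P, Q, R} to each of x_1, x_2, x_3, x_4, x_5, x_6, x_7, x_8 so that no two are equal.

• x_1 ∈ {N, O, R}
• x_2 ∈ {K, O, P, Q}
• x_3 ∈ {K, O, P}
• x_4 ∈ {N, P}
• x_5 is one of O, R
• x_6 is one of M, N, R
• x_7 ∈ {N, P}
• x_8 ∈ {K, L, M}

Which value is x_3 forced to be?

K

Among the 8 variables, L fits only x_8 (and all 8 values in {K, L, M, N, O, P, Q, R} must be used), so x_8 = L.
Among the 7 still-open variables, M fits only x_6 (and all 7 values in {K, M, N, O, P, Q, R} must be used), so x_6 = M.
The 6 still-open variables draw from only 6 values {K, N, O, P, Q, R}, so each is used; only x_2 can be Q, hence x_2 = Q.
Among the 5 still-open variables, K fits only x_3 (and all 5 values in {K, N, O, P, R} must be used), so x_3 = K.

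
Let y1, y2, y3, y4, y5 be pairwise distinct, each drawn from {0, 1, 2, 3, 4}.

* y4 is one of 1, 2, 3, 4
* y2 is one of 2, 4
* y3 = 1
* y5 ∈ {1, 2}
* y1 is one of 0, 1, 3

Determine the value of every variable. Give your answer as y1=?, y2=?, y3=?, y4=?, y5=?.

y1=0, y2=4, y3=1, y4=3, y5=2

y3's domain is down to {1}, so y3 = 1. Eliminate 1 elsewhere: y1, y4, y5.
y5's domain is down to {2}, so y5 = 2. Eliminate 2 elsewhere: y2, y4.
That leaves y2 = 4. Remove 4 from y4.
y4's domain is down to {3}, so y4 = 3. Strike 3 from y1.
y1 has just one choice, so y1 = 0.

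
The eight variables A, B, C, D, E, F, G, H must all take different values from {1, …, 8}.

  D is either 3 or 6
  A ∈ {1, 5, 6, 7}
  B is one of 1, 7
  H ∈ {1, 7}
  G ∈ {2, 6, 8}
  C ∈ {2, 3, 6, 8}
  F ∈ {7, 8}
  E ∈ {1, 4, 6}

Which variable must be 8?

Among the 8 variables, 4 fits only E (and all 8 values in {1, 2, 3, 4, 5, 6, 7, 8} must be used), so E = 4.
The 7 still-open variables together cover exactly {1, 2, 3, 5, 6, 7, 8} — 7 values for 7 variables — and 5 appears only in A's list, so A = 5.
B and H share exactly the 2 values {1, 7}; by pigeonhole those values go to them, so strike 1, 7 from F.
So 8 goes to F.

F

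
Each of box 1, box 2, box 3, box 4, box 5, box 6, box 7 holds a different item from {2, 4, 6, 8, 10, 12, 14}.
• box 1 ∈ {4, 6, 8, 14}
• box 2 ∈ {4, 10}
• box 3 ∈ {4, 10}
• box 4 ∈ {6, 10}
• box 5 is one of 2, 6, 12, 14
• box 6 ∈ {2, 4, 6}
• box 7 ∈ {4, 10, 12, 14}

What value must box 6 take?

Among the 7 variables, 8 fits only box 1 (and all 7 values in {2, 4, 6, 8, 10, 12, 14} must be used), so box 1 = 8.
box 2 and box 3 share exactly the 2 values {4, 10}; by pigeonhole those values go to them, so strike 4, 10 from box 4, box 6, box 7.
box 4's domain is down to {6}, so box 4 = 6. Remove 6 from box 5, box 6.
So box 6 = 2.

2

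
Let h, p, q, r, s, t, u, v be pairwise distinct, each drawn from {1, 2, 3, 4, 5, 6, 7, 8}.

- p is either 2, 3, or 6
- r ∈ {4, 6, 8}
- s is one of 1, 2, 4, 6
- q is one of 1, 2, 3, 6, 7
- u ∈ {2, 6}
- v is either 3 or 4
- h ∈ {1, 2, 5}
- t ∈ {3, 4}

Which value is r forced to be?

8

Among the 8 variables, 5 fits only h (and all 8 values in {1, 2, 3, 4, 5, 6, 7, 8} must be used), so h = 5.
Among the 7 still-open variables, 7 fits only q (and all 7 values in {1, 2, 3, 4, 6, 7, 8} must be used), so q = 7.
Among the 6 still-open variables, 1 fits only s (and all 6 values in {1, 2, 3, 4, 6, 8} must be used), so s = 1.
Among the 5 still-open variables, 8 fits only r (and all 5 values in {2, 3, 4, 6, 8} must be used), so r = 8.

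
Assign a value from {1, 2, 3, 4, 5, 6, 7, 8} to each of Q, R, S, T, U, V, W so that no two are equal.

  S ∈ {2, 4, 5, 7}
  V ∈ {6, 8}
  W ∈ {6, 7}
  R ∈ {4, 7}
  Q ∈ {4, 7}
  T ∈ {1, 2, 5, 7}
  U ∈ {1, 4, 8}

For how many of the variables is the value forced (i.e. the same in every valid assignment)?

3

Q and R between them cover only {4, 7} — a naked pair. Remove those values from S, T, U, W.
W's domain is down to {6}, so W = 6. Remove 6 from V.
V must be 8 (only option left). Remove 8 from U.
That leaves U = 1. Eliminate 1 elsewhere: T.
Determined: U=1, V=8, W=6. The other variables each still have more than one consistent value. That makes 3.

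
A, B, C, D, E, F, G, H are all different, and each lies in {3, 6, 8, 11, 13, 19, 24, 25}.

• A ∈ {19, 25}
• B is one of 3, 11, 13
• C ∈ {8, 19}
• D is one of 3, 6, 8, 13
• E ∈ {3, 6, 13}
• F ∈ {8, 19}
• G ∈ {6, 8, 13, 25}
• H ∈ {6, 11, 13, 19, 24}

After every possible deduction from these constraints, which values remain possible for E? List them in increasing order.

Among the 8 variables, 24 fits only H (and all 8 values in {3, 6, 8, 11, 13, 19, 24, 25} must be used), so H = 24.
The 7 still-open variables draw from only 7 values {3, 6, 8, 11, 13, 19, 25}, so each is used; only B can be 11, hence B = 11.
C and F share exactly the 2 values {8, 19}; by pigeonhole those values go to them, so strike 8, 19 from A, D, G.
A has just one choice, so A = 25. Eliminate 25 elsewhere: G.
No further eliminations apply; E can still be any of 3, 6, 13.

3, 6, 13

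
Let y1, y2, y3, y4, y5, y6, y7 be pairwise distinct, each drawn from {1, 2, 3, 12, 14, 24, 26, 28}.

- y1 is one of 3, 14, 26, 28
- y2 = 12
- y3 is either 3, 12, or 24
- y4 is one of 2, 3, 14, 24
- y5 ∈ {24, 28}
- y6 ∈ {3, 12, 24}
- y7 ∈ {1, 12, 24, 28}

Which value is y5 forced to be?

y2 must be 12 (only option left). Strike 12 from y3, y6, y7.
y3 and y6 share exactly the 2 values {3, 24}; by pigeonhole those values go to them, so strike 3, 24 from y1, y4, y5, y7.
So y5 = 28.

28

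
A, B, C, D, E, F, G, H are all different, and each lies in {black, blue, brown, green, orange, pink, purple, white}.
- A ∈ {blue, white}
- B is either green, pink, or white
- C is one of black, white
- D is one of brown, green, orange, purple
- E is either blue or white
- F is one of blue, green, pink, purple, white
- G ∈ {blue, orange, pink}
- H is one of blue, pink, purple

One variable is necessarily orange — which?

G

The 8 variables together cover exactly {black, blue, brown, green, orange, pink, purple, white} — 8 values for 8 variables — and black appears only in C's list, so C = black.
Among the 7 still-open variables, brown fits only D (and all 7 values in {blue, brown, green, orange, pink, purple, white} must be used), so D = brown.
Among the 6 still-open variables, orange fits only G (and all 6 values in {blue, green, orange, pink, purple, white} must be used), so G = orange.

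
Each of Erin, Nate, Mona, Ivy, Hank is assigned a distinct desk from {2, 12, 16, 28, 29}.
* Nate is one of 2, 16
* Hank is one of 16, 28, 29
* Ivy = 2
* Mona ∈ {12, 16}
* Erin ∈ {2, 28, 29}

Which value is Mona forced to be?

12

Ivy's domain is down to {2}, so Ivy = 2. Strike 2 from Erin, Nate.
Nate's domain is down to {16}, so Nate = 16. Remove 16 from Mona, Hank.
So Mona = 12.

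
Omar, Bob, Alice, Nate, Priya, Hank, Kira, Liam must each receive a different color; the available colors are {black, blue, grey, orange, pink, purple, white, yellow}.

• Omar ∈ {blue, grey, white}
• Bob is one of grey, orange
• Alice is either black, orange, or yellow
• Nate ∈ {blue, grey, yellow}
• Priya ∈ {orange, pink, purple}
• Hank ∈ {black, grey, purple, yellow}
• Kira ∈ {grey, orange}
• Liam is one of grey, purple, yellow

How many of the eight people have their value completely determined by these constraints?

3

The 8 variables together cover exactly {black, blue, grey, orange, pink, purple, white, yellow} — 8 values for 8 variables — and pink appears only in Priya's list, so Priya = pink.
The 7 still-open variables draw from only 7 values {black, blue, grey, orange, purple, white, yellow}, so each is used; only Omar can be white, hence Omar = white.
The 6 still-open variables draw from only 6 values {black, blue, grey, orange, purple, yellow}, so each is used; only Nate can be blue, hence Nate = blue.
The 2 variables Bob and Kira are confined to {grey, orange}, which locks those values in; drop them from Alice, Hank, Liam.
Determined: Omar=white, Nate=blue, Priya=pink. The other people each still have more than one consistent value. That makes 3.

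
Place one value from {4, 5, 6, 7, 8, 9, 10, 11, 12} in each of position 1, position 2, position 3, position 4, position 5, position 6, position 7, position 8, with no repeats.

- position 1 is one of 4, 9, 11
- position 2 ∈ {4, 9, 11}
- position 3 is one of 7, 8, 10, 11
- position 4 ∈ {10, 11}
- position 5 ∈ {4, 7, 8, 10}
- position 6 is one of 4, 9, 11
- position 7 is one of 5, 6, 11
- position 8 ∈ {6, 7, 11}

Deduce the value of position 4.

10

Among the 8 variables, 5 fits only position 7 (and all 8 values in {4, 5, 6, 7, 8, 9, 10, 11} must be used), so position 7 = 5.
The 7 still-open variables together cover exactly {4, 6, 7, 8, 9, 10, 11} — 7 values for 7 variables — and 6 appears only in position 8's list, so position 8 = 6.
position 1, position 2, position 6 share exactly the 3 values {4, 9, 11}; by pigeonhole those values go to them, so strike 4, 9, 11 from position 3, position 4, position 5.
So position 4 = 10.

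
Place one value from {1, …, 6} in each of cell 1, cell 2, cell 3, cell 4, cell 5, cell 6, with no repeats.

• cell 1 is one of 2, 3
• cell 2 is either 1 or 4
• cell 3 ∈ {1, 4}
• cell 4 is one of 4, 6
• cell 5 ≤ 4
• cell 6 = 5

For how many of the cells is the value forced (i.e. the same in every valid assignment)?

cell 6's domain is down to {5}, so cell 6 = 5.
The 5 still-open variables together cover exactly {1, 2, 3, 4, 6} — 5 values for 5 variables — and 6 appears only in cell 4's list, so cell 4 = 6.
The 2 variables cell 2 and cell 3 are confined to {1, 4}, which locks those values in; drop them from cell 5.
Determined: cell 4=6, cell 6=5. The other cells each still have more than one consistent value. That makes 2.

2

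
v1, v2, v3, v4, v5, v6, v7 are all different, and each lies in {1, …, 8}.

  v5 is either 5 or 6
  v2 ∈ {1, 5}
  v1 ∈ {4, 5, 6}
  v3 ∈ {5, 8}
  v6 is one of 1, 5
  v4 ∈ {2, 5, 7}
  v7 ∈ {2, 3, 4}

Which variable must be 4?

The 2 variables v2 and v6 are confined to {1, 5}, which locks those values in; drop them from v1, v3, v4, v5.
v3 has just one choice, so v3 = 8.
v5 must be 6 (only option left). So v1 can't be 6.
So 4 goes to v1.

v1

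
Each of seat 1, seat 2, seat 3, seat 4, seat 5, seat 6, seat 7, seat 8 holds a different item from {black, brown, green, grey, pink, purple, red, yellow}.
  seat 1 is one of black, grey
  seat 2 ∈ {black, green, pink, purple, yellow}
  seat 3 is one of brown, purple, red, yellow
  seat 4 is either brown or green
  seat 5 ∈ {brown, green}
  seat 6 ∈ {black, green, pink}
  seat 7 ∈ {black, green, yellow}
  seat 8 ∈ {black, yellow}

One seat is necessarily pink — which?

seat 6

Among the 8 variables, grey fits only seat 1 (and all 8 values in {black, brown, green, grey, pink, purple, red, yellow} must be used), so seat 1 = grey.
Among the 7 still-open variables, red fits only seat 3 (and all 7 values in {black, brown, green, pink, purple, red, yellow} must be used), so seat 3 = red.
The 6 still-open variables draw from only 6 values {black, brown, green, pink, purple, yellow}, so each is used; only seat 2 can be purple, hence seat 2 = purple.
Among the 5 still-open variables, pink fits only seat 6 (and all 5 values in {black, brown, green, pink, yellow} must be used), so seat 6 = pink.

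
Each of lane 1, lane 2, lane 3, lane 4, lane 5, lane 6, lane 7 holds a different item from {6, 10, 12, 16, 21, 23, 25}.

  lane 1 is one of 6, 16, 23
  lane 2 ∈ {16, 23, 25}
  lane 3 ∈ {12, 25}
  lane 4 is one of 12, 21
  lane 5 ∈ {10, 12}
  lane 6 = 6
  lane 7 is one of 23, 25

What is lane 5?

10

lane 6 has just one choice, so lane 6 = 6. So lane 1 can't be 6.
The 6 still-open variables together cover exactly {10, 12, 16, 21, 23, 25} — 6 values for 6 variables — and 10 appears only in lane 5's list, so lane 5 = 10.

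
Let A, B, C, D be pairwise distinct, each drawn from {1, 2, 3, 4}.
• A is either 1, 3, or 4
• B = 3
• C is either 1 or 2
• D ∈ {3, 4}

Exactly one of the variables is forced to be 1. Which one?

A

B has just one choice, so B = 3. So A, D can't be 3.
D must be 4 (only option left). Remove 4 from A.
So 1 goes to A.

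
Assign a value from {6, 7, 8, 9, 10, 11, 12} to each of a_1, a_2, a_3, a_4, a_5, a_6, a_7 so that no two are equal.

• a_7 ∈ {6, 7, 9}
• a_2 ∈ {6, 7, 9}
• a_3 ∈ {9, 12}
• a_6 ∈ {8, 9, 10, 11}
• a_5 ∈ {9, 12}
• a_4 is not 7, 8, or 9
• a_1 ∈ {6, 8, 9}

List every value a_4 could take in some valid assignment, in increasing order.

The 2 variables a_3 and a_5 are confined to {9, 12}, which locks those values in; drop them from a_1, a_2, a_4, a_6, a_7.
The 2 variables a_2 and a_7 are confined to {6, 7}, which locks those values in; drop them from a_1, a_4.
a_1 must be 8 (only option left). Eliminate 8 elsewhere: a_6.
No further eliminations apply; a_4 can still be any of 10, 11.

10, 11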